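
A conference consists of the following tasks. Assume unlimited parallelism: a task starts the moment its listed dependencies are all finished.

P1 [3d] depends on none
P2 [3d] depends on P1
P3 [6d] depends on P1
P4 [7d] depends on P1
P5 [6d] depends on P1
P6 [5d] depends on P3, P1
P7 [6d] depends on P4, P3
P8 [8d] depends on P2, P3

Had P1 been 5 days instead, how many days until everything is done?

19

The binding path is P1→P3→P8 = 3+6+8 = 17; finish at 17 days.
P1 is on the critical path; changing it to 5 makes that path 19 days.
The critical path is still P1→P3→P8; finish is now 19 days.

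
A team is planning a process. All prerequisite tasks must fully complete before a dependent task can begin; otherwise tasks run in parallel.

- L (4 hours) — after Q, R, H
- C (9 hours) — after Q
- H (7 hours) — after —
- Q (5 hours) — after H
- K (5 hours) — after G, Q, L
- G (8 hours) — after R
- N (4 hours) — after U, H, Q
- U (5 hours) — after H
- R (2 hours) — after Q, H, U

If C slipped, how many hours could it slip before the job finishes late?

6

Critical path: H→Q→R→G→K = 7+5+2+8+5 = 27, so the finish is 27 hours.
The longest chain containing C totals 21 hours.
Float = 27 − 21 = 6.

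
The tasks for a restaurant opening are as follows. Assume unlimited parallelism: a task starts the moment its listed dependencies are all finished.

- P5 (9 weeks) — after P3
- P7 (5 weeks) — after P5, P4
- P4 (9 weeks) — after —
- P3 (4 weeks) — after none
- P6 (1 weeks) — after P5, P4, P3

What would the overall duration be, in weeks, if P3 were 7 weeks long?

Critical path before the change: P3→P5→P7 = 4+9+5 = 18 giving 18 weeks.
Since P3 is critical, the +3 change carries straight to that chain (now 21 weeks).
That remains the longest chain; total 21 weeks.

21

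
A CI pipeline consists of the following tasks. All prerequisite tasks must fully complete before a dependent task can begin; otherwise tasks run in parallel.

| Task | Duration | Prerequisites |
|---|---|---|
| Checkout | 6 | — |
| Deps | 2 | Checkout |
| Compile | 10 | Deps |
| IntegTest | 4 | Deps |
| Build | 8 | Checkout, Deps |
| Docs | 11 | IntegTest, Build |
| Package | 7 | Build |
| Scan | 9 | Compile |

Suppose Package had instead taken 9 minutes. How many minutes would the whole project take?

27

As given, the longest chain is Checkout→Deps→Compile→Scan = 6+2+10+9 = 27, so the finish is 27 minutes.
The longest path through Package is only 23 minutes, so Package has float 4.
No other chain overtakes it, so the finish is 27 minutes.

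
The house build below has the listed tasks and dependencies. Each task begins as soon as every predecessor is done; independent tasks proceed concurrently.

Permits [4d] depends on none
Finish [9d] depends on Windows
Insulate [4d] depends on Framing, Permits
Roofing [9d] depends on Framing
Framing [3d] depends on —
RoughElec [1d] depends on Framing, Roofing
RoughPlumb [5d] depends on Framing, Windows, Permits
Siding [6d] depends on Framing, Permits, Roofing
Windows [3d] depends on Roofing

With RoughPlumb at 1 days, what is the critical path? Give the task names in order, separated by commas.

Actual critical path: Framing→Roofing→Windows→Finish = 3+9+3+9 = 24 ⇒ 24 days.
The longest path through RoughPlumb is only 20 days, so RoughPlumb has float 4.
That remains the longest chain; total 24 days.

Framing, Roofing, Windows, Finish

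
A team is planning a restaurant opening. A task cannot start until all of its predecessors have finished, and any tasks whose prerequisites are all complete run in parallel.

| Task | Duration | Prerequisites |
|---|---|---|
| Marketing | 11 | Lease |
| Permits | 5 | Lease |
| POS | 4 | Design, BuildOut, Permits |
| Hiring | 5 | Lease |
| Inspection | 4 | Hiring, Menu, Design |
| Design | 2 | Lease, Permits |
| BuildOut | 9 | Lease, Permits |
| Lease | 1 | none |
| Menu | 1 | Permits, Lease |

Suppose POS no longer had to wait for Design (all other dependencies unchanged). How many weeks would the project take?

Before: longest chain Lease→Permits→BuildOut→POS = 1+5+9+4 = 19, finish 19.
Dropping Design→POS doesn't change POS's earliest start (15); another predecessor still binds.
The longest chain is now Lease→Permits→BuildOut→POS = 1+5+9+4 = 19, so the project takes 19 weeks.

19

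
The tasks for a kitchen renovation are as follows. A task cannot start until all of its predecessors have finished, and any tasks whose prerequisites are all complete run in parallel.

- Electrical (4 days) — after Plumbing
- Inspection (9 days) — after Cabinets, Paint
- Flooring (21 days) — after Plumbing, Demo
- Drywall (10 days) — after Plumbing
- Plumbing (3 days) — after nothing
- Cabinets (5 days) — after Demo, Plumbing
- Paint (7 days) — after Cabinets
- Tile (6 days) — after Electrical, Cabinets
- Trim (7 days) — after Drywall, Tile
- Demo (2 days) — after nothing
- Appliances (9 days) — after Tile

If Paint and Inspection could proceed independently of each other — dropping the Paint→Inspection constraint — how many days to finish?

24

Original critical path: Plumbing→Flooring = 3+21 = 24 ⇒ 24 days.
Without Paint→Inspection, Inspection's earliest start moves from 15 to 8.
After: Plumbing→Flooring = 3+21 = 24 → 24 days.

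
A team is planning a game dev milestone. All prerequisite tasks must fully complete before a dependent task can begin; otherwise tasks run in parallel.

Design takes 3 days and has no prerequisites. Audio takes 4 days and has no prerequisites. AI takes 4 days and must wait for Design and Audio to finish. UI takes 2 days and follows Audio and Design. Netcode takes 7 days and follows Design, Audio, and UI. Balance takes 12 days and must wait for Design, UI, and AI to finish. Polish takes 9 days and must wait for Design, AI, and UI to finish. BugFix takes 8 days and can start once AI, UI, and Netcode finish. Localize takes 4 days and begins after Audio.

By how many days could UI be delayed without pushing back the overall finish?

Critical path: Audio→UI→Netcode→BugFix = 4+2+7+8 = 21, so the finish is 21 days.
UI finishes as early as 6 and must finish by 6.
So UI can slip 6 − 6 = 0 days.

0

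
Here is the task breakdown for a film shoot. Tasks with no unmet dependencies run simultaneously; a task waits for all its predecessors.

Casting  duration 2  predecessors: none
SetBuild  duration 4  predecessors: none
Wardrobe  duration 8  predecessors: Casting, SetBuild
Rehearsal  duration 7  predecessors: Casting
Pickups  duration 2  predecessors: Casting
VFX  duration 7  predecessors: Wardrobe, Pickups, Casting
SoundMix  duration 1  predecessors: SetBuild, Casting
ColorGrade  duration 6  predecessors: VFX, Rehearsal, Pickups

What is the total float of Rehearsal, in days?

10

SetBuild→Wardrobe→VFX→ColorGrade = 4+8+7+6 = 25 sets the makespan at 25 days.
Longest path through Rehearsal: 15 days (earliest finish 9, latest finish 19).
Float = 25 − 15 = 10.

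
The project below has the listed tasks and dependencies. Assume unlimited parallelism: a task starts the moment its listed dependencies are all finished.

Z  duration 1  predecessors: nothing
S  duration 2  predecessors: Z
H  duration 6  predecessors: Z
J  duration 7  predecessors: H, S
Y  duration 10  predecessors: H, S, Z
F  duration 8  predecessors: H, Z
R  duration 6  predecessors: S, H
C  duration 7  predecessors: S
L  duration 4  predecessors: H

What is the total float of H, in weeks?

Z→H→Y = 1+6+10 = 17 sets the makespan at 17 weeks.
The longest chain containing H totals 17 weeks.
Float = 17 − 17 = 0.

0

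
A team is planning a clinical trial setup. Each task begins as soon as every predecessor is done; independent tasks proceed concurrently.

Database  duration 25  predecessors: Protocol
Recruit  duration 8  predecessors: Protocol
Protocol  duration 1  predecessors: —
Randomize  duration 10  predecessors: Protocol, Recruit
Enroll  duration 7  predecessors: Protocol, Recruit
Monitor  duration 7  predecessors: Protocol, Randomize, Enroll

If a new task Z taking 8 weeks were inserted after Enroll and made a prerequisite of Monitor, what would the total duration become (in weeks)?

Originally the schedule takes 26 weeks.
With Z inserted, Monitor now waits for max(Protocol, Randomize, Enroll, Z).
New critical path: Protocol→Recruit→Enroll→Z→Monitor = 1+8+7+8+7 = 31 ⇒ 31 weeks.

31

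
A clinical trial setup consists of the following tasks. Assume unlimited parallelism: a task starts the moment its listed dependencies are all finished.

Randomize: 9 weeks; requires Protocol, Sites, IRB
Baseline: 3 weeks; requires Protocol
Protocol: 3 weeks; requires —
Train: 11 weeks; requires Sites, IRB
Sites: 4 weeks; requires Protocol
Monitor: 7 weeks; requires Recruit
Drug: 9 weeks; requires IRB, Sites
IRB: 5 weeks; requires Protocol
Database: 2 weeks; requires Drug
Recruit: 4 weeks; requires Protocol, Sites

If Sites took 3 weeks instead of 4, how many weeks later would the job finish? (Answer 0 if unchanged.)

0

Critical path before the change: Protocol→IRB→Train = 3+5+11 = 19 giving 19 weeks.
Sites has 1 week of float (longest path through it is 18).
No other chain overtakes it, so the finish is 19 weeks.
Change in finish: 19 − 19 = +0 weeks.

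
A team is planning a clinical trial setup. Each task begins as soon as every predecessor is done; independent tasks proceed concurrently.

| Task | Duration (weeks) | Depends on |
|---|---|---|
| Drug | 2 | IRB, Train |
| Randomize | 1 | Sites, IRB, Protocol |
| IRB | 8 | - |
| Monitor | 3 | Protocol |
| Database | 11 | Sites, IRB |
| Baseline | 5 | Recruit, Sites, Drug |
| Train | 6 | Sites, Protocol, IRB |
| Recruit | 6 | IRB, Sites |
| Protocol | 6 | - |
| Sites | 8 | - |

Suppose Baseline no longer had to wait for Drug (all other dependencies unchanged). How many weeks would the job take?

19

Before: longest chain IRB→Train→Drug→Baseline = 8+6+2+5 = 21, finish 21.
Without Drug→Baseline, Baseline's earliest start moves from 16 to 14.
After: IRB→Recruit→Baseline = 8+6+5 = 19 → 19 weeks.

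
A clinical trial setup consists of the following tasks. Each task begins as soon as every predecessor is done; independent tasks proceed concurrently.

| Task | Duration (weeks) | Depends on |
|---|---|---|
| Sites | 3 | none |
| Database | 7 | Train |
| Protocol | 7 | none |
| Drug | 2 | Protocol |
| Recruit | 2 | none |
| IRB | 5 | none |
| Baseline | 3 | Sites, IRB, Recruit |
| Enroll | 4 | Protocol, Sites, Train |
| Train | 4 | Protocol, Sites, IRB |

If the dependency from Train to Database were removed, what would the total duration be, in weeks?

Original critical path: Protocol→Train→Database = 7+4+7 = 18 ⇒ 18 weeks.
Without Train→Database, Database's earliest start moves from 11 to 0.
The longest chain is now Protocol→Train→Enroll = 7+4+4 = 15, so the plan takes 15 weeks.

15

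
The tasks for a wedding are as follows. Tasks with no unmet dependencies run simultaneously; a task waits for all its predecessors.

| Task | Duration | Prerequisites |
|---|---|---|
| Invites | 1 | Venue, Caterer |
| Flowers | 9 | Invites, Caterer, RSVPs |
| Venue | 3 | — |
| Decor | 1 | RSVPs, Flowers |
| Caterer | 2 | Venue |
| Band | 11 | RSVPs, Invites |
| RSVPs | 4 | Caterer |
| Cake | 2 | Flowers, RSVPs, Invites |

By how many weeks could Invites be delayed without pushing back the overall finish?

3

The longest chain is Venue→Caterer→RSVPs→Flowers→Cake = 3+2+4+9+2 = 20; overall finish 20 weeks.
The longest chain containing Invites totals 17 weeks.
Float = 20 − 17 = 3.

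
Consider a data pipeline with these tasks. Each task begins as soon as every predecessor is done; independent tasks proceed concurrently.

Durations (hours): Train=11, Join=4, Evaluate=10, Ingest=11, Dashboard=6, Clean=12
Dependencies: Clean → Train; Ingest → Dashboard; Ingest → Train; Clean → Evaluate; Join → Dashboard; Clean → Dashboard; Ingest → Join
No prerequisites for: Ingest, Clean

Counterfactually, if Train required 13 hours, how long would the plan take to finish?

Actual critical path: Clean→Train = 12+11 = 23 ⇒ 23 hours.
Since Train is critical, the +2 change carries straight to that chain (now 25 hours).
No other chain overtakes it, so the finish is 25 hours.

25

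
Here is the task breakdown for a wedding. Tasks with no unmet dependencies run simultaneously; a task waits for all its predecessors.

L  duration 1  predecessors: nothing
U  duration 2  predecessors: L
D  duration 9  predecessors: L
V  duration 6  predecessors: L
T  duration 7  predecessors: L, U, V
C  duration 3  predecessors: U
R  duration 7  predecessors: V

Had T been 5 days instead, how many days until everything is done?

The binding path is L→V→T = 1+6+7 = 14; finish at 14 days.
T lies on that path, so at 5 days the path becomes 12 days.
New critical path: L→V→R = 1+6+7 = 14 ⇒ 14 days.

14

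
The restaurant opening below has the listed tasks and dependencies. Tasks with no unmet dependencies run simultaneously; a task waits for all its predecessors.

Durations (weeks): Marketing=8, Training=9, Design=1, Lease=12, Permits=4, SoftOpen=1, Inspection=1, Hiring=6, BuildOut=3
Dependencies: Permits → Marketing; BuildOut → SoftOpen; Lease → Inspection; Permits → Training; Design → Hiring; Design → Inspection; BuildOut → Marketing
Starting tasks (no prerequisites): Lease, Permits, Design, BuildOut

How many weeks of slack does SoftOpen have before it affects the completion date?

9

Lease→Inspection = 12+1 = 13 sets the makespan at 13 weeks.
Longest path through SoftOpen: 4 weeks (earliest finish 4, latest finish 13).
So SoftOpen can slip 13 − 4 = 9 weeks.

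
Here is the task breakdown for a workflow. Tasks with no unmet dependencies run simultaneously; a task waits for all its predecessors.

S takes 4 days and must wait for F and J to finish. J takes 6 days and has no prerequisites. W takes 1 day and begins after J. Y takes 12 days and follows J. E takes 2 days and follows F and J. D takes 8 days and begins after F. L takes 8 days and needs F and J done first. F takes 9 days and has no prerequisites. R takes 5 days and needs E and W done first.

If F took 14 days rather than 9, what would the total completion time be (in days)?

22

The binding path is J→Y = 6+12 = 18; finish at 18 days.
F has 1 day of float (longest path through it is 17).
Now F→L = 14+8 = 22 is longest, so the finish becomes 22 days.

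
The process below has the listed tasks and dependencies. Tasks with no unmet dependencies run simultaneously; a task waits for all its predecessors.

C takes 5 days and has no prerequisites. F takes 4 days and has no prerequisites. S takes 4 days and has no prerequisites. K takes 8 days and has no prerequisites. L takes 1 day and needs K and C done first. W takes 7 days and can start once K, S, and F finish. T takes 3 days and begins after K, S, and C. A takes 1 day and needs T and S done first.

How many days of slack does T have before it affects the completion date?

K→W = 8+7 = 15 sets the makespan at 15 days.
T finishes as early as 11 and must finish by 14.
So T can slip 14 − 11 = 3 days.

3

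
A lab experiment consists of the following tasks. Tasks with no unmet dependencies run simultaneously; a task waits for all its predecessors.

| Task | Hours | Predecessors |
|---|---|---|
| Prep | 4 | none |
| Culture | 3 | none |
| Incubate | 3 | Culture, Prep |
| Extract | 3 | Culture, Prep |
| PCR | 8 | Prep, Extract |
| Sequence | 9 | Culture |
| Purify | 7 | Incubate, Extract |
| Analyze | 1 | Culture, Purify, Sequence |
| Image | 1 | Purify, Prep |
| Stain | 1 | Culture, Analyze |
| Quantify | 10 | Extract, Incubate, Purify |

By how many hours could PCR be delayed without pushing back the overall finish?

9

The longest chain is Prep→Incubate→Purify→Quantify = 4+3+7+10 = 24; overall finish 24 hours.
PCR finishes as early as 15 and must finish by 24.
Float = 24 − 15 = 9.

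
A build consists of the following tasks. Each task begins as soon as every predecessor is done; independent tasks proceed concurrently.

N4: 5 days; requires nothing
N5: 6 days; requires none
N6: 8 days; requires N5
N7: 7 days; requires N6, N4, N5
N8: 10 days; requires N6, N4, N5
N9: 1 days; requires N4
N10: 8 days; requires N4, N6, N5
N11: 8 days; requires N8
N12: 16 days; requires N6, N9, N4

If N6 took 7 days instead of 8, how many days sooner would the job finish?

1

Baseline: N5→N6→N8→N11 = 6+8+10+8 = 32 → 32 days.
N6 is on the critical path; changing it to 7 makes that path 31 days.
That remains the longest chain; total 31 days.
Change in finish: 31 − 32 = -1 days.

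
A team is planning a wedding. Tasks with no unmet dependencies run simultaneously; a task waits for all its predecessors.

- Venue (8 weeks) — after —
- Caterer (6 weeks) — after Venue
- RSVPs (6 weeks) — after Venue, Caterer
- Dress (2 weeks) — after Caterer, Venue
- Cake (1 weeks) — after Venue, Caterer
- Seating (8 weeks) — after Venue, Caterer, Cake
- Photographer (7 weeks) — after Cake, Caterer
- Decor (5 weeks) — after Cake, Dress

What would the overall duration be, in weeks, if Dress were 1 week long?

23

Actual critical path: Venue→Caterer→Cake→Seating = 8+6+1+8 = 23 ⇒ 23 weeks.
The longest path through Dress is only 21 weeks, so Dress has float 2.
The critical path is still Venue→Caterer→Cake→Seating; finish is now 23 weeks.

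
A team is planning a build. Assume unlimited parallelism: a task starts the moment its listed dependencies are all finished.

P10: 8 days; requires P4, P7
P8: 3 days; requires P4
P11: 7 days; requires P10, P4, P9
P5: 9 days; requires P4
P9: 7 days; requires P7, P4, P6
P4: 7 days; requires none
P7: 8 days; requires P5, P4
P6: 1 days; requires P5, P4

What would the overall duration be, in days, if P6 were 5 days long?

As given, the longest chain is P4→P5→P7→P10→P11 = 7+9+8+8+7 = 39, so the finish is 39 days.
P6 has 8 days of float (longest path through it is 31).
No other chain overtakes it, so the finish is 39 days.

39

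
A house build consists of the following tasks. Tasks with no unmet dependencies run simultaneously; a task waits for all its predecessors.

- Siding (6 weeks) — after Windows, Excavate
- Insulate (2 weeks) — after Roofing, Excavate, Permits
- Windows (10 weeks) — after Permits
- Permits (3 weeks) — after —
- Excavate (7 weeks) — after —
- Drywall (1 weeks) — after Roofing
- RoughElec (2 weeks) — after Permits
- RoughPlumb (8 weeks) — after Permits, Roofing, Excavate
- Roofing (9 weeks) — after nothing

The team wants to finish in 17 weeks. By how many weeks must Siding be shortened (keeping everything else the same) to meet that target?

Current finish: 19 weeks; target: 17.
Siding is on every critical path, so each week cut from Siding cuts the finish by one (this holds down to a finish of 17).
Need 19 − 17 = 2 weeks off Siding → Siding becomes 4 weeks, finish becomes 17.

2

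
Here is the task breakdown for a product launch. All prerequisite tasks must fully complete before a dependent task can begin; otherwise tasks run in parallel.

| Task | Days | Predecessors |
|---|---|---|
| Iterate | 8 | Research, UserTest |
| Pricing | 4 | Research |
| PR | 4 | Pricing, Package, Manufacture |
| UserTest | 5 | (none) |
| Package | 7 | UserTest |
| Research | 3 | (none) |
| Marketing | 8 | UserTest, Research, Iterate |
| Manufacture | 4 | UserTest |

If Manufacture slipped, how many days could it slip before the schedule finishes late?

The longest chain is UserTest→Iterate→Marketing = 5+8+8 = 21; overall finish 21 days.
Longest path through Manufacture: 13 days (earliest finish 9, latest finish 17).
Float = 21 − 13 = 8.

8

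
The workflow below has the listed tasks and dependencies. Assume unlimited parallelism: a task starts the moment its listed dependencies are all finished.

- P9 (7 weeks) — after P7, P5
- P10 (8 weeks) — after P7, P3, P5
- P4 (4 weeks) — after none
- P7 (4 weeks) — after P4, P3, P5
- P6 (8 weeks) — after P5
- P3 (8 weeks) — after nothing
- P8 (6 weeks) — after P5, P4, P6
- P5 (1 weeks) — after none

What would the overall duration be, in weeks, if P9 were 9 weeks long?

Critical path before the change: P3→P7→P10 = 8+4+8 = 20 giving 20 weeks.
P9 has 1 week of float (longest path through it is 19).
Now P3→P7→P9 = 8+4+9 = 21 is longest, so the finish becomes 21 weeks.

21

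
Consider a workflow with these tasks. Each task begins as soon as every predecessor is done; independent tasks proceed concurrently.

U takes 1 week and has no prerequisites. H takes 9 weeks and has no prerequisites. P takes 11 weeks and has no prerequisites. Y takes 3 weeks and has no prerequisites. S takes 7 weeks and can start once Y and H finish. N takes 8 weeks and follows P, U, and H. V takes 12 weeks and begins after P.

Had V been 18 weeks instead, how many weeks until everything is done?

Actual critical path: P→V = 11+12 = 23 ⇒ 23 weeks.
V lies on that path, so at 18 weeks the path becomes 29 weeks.
The critical path is still P→V; finish is now 29 weeks.

29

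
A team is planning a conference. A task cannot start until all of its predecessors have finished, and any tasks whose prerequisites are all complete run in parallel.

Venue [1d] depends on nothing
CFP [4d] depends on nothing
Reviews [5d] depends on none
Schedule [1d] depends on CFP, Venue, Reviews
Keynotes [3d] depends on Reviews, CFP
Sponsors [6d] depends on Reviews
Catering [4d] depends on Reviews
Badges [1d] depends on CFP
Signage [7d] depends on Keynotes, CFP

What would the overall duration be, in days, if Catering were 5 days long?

Baseline: Reviews→Keynotes→Signage = 5+3+7 = 15 → 15 days.
The longest path through Catering is only 9 days, so Catering has float 6.
The critical path is still Reviews→Keynotes→Signage; finish is now 15 days.

15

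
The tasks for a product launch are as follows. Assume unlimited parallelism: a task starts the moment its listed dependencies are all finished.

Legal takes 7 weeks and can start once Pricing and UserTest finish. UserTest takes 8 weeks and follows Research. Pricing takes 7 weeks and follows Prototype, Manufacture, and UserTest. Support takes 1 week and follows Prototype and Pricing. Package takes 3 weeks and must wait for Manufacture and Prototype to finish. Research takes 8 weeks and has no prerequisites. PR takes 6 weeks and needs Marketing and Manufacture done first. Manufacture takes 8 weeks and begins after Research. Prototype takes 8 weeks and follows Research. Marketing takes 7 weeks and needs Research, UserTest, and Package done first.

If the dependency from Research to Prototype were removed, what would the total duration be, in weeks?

Original critical path: Research→Prototype→Package→Marketing→PR = 8+8+3+7+6 = 32 ⇒ 32 weeks.
Without Research→Prototype, Prototype's earliest start moves from 8 to 0.
After: Research→Manufacture→Package→Marketing→PR = 8+8+3+7+6 = 32 → 32 weeks.

32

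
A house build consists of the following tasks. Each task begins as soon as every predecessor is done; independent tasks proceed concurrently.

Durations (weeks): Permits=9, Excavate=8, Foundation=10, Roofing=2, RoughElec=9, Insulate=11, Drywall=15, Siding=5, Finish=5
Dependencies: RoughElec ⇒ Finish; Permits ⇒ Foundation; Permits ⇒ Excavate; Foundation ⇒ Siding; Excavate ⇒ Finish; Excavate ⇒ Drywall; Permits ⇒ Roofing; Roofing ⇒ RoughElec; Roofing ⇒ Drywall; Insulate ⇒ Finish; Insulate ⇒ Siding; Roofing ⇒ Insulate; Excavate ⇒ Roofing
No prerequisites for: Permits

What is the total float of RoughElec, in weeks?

Critical path: Permits→Excavate→Roofing→Insulate→Siding = 9+8+2+11+5 = 35, so the finish is 35 weeks.
The longest chain containing RoughElec totals 33 weeks.
Slack of RoughElec = 21 − 19 = 2 weeks.

2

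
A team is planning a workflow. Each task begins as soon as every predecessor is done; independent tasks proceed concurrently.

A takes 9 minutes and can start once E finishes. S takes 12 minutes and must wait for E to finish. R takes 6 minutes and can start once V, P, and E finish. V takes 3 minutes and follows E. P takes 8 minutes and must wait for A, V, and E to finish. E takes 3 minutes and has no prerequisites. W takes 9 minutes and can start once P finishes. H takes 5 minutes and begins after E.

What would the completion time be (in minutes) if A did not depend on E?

Before: longest chain E→A→P→W = 3+9+8+9 = 29, finish 29.
Without E→A, A's earliest start moves from 3 to 0.
New critical path: A→P→W = 9+8+9 = 26 ⇒ 26 minutes.

26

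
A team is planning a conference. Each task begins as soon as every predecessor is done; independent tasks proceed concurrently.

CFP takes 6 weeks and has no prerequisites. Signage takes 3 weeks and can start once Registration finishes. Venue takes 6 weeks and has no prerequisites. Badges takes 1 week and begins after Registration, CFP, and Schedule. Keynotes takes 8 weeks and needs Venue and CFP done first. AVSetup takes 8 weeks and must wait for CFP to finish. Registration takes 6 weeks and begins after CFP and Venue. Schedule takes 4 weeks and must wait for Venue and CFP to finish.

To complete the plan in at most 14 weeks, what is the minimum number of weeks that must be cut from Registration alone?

Current finish: 15 weeks; target: 14.
Registration is on every critical path, so each week cut from Registration cuts the finish by one (this holds down to a finish of 14).
Need 15 − 14 = 1 week off Registration → Registration becomes 5 weeks, finish becomes 14.

1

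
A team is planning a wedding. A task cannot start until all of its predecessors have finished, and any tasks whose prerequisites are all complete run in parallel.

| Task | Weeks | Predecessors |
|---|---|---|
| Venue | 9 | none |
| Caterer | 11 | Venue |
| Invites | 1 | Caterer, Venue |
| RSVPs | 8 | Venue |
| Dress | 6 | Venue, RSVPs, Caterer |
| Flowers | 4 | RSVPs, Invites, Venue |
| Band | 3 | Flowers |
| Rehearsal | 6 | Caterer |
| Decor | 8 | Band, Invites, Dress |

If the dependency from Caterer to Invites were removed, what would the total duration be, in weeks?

34

Before: longest chain Venue→Caterer→Invites→Flowers→Band→Decor = 9+11+1+4+3+8 = 36, finish 36.
Without Caterer→Invites, Invites's earliest start moves from 20 to 9.
The longest chain is now Venue→Caterer→Dress→Decor = 9+11+6+8 = 34, so the job takes 34 weeks.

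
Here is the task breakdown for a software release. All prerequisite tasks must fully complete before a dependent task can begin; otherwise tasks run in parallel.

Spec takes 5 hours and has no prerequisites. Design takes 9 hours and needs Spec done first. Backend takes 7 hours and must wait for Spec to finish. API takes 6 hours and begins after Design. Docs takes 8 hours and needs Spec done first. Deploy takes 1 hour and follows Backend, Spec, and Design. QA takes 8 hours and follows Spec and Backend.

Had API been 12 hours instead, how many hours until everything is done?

26

The binding path is Spec→Design→API = 5+9+6 = 20; finish at 20 hours.
API is on the critical path; changing it to 12 makes that path 26 hours.
The critical path is still Spec→Design→API; finish is now 26 hours.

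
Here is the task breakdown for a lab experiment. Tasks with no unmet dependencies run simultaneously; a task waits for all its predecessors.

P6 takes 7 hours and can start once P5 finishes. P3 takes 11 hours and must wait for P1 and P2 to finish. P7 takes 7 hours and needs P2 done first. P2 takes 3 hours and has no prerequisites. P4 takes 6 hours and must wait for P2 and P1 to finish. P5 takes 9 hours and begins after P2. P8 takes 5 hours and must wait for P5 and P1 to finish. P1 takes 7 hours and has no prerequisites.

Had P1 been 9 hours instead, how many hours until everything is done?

Baseline: P2→P5→P6 = 3+9+7 = 19 → 19 hours.
P1 is off the critical path — its longest chain is 18 hours, giving 1 of slack.
The binding chain switches to P1→P3 = 9+11 = 20; finish 20 hours.

20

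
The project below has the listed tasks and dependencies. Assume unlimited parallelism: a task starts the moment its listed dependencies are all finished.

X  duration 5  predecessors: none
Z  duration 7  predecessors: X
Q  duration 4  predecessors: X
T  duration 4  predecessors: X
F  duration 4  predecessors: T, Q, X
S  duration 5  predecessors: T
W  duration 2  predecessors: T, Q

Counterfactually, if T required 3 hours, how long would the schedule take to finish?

13

As given, the longest chain is X→T→S = 5+4+5 = 14, so the finish is 14 hours.
T lies on that path, so at 3 hours the path becomes 13 hours.
The binding chain switches to X→Q→F = 5+4+4 = 13; finish 13 hours.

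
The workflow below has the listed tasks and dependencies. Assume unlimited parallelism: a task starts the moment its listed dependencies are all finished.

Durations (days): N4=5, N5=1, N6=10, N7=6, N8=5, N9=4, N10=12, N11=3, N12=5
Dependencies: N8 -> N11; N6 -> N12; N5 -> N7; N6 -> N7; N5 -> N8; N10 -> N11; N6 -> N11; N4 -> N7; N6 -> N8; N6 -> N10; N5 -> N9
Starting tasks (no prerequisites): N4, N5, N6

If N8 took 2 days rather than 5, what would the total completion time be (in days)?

The binding path is N6→N10→N11 = 10+12+3 = 25; finish at 25 days.
N8 is off the critical path — its longest chain is 18 days, giving 7 of slack.
That remains the longest chain; total 25 days.

25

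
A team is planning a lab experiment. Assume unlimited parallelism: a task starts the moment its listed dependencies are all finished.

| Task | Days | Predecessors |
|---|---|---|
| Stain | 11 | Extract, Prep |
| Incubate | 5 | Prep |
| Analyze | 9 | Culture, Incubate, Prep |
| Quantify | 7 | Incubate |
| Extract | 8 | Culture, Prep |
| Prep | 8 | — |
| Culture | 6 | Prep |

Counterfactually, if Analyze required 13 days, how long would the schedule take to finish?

The binding path is Prep→Culture→Extract→Stain = 8+6+8+11 = 33; finish at 33 days.
The longest path through Analyze is only 23 days, so Analyze has float 10.
The critical path is still Prep→Culture→Extract→Stain; finish is now 33 days.

33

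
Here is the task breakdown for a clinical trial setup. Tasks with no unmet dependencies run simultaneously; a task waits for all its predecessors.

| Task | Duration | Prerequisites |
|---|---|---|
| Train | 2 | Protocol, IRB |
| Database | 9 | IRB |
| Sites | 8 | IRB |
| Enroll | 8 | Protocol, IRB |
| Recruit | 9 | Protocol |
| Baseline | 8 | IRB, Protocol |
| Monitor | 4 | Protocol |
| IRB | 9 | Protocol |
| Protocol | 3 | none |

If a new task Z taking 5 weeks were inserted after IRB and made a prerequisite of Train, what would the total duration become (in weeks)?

Originally the plan takes 21 weeks.
With Z inserted, Train now waits for max(Protocol, IRB, Z).
New critical path: Protocol→IRB→Database = 3+9+9 = 21 ⇒ 21 weeks.

21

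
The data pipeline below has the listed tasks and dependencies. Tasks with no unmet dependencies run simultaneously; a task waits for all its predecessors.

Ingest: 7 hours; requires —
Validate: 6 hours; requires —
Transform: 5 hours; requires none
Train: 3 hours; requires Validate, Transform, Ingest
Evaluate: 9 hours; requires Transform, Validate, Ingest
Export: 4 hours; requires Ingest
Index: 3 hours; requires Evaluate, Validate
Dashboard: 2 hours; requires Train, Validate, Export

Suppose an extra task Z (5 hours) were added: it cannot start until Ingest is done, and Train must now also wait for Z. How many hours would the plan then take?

Originally the plan takes 19 hours.
With Z inserted, Train now waits for max(Validate, Transform, Ingest, Z).
New critical path: Ingest→Evaluate→Index = 7+9+3 = 19 ⇒ 19 hours.

19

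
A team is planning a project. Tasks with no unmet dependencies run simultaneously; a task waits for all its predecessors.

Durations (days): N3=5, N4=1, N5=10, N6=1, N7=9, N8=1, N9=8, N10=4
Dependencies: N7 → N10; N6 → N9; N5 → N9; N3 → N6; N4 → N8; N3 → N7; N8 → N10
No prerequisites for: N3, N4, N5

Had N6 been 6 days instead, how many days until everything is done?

As given, the longest chain is N3→N7→N10 = 5+9+4 = 18, so the finish is 18 days.
The longest path through N6 is only 14 days, so N6 has float 4.
The binding chain switches to N3→N6→N9 = 5+6+8 = 19; finish 19 days.

19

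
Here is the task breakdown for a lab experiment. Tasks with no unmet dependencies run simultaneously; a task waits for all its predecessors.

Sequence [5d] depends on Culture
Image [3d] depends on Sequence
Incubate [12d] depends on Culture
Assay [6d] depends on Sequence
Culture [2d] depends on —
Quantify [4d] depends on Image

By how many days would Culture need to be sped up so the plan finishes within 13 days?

1

Current finish: 14 days; target: 13.
Culture is on every critical path, so each day cut from Culture cuts the finish by one (this holds down to a finish of 13).
Need 14 − 13 = 1 day off Culture → Culture becomes 1 day, finish becomes 13.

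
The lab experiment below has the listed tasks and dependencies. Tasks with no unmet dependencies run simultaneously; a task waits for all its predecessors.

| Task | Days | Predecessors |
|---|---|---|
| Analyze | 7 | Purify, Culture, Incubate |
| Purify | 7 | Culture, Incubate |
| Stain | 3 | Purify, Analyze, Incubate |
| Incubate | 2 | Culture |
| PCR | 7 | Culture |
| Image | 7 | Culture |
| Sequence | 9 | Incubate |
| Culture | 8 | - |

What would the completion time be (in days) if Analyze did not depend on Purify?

Original critical path: Culture→Incubate→Purify→Analyze→Stain = 8+2+7+7+3 = 27 ⇒ 27 days.
Without Purify→Analyze, Analyze's earliest start moves from 17 to 10.
New critical path: Culture→Incubate→Purify→Stain = 8+2+7+3 = 20 ⇒ 20 days.

20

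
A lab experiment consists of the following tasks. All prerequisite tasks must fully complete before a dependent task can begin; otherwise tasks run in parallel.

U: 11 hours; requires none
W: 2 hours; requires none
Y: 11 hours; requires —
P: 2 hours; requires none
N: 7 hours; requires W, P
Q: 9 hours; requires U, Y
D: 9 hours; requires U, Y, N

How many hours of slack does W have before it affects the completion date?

U→Q = 11+9 = 20 sets the makespan at 20 hours.
W finishes as early as 2 and must finish by 4.
Float = 20 − 18 = 2.

2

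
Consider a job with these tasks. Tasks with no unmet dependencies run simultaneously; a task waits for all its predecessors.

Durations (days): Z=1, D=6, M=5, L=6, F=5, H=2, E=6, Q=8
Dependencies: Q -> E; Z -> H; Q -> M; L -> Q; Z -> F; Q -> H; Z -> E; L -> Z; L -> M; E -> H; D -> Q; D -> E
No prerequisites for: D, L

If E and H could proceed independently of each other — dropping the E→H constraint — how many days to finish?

20

With the dependency in place, D→Q→E→H = 6+8+6+2 = 22 sets the finish at 22 days.
Without E→H, H's earliest start moves from 20 to 14.
New critical path: D→Q→E = 6+8+6 = 20 ⇒ 20 days.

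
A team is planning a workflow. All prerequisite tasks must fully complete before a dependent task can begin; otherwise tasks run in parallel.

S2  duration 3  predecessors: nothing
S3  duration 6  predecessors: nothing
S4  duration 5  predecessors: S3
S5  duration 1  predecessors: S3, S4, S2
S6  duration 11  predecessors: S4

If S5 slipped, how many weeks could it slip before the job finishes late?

10

Critical path: S3→S4→S6 = 6+5+11 = 22, so the finish is 22 weeks.
The longest chain containing S5 totals 12 weeks.
Float = 22 − 12 = 10.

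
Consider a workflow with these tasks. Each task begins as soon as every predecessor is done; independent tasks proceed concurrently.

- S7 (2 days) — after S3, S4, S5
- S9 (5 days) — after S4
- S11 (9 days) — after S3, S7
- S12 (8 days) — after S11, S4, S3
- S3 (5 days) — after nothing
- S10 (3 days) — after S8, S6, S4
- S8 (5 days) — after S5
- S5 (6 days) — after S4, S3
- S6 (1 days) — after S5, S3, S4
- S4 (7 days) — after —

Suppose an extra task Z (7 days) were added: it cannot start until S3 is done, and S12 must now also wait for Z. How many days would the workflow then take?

Originally the workflow takes 32 days.
With Z inserted, S12 now waits for max(S11, S4, S3, Z).
New critical path: S4→S5→S7→S11→S12 = 7+6+2+9+8 = 32 ⇒ 32 days.

32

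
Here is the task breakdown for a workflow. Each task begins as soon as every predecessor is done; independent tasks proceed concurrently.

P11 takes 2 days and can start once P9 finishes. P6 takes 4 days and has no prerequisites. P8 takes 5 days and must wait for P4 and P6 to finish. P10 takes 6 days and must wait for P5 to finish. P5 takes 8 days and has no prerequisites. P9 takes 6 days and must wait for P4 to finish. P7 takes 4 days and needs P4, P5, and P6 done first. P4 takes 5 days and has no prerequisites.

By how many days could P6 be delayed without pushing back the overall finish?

The longest chain is P5→P10 = 8+6 = 14; overall finish 14 days.
P6 finishes as early as 4 and must finish by 9.
Float = 14 − 9 = 5.

5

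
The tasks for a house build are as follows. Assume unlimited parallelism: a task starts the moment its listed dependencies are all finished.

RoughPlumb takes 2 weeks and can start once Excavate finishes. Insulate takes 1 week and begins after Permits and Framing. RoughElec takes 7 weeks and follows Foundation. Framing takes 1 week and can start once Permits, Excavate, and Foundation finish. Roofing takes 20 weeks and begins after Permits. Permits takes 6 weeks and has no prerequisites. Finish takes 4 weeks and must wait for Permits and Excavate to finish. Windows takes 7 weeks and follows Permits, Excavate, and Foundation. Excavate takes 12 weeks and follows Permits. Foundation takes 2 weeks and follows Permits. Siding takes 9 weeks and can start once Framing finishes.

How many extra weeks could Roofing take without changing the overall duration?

2

The longest chain is Permits→Excavate→Framing→Siding = 6+12+1+9 = 28; overall finish 28 weeks.
Roofing finishes as early as 26 and must finish by 28.
So Roofing can slip 28 − 26 = 2 weeks.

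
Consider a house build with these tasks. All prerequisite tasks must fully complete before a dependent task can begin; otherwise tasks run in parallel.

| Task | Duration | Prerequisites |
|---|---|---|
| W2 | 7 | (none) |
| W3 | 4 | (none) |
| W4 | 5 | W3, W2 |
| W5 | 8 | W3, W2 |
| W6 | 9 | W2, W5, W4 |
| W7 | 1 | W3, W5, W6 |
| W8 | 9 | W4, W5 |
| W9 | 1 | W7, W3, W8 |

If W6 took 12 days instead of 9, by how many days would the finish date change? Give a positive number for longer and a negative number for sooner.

3

As given, the longest chain is W2→W5→W6→W7→W9 = 7+8+9+1+1 = 26, so the finish is 26 days.
Since W6 is critical, the +3 change carries straight to that chain (now 29 days).
That remains the longest chain; total 29 days.
Change in finish: 29 − 26 = +3 days.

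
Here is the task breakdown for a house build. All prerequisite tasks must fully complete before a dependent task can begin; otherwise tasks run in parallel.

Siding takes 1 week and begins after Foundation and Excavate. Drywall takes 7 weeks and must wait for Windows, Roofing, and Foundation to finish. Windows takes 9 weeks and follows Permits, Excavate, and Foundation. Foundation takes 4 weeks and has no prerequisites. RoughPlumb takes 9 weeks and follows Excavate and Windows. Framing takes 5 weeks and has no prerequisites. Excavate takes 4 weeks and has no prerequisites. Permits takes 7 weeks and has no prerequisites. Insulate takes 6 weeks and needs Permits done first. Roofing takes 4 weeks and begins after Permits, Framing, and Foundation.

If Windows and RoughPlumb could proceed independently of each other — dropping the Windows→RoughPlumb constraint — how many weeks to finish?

Original critical path: Permits→Windows→RoughPlumb = 7+9+9 = 25 ⇒ 25 weeks.
Without Windows→RoughPlumb, RoughPlumb's earliest start moves from 16 to 4.
After: Permits→Windows→Drywall = 7+9+7 = 23 → 23 weeks.

23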